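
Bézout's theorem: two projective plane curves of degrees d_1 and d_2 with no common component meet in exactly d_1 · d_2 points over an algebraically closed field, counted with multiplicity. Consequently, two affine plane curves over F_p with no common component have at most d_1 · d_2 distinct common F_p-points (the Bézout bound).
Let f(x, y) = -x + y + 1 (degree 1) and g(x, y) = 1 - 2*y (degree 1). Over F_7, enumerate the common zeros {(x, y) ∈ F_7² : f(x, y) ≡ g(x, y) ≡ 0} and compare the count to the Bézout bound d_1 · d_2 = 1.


Common zeros: {(5, 4)}; count = 1; Bézout bound = 1.

deg(f) = 1, deg(g) = 1, so Bézout bound = 1.
Scan x ∈ F_7. For each x, list the y ∈ F_7 with f(x, y) ≡ 0 and those with g(x, y) ≡ 0 (mod 7); the common zeros in that column are the intersection.
  x = 0: f ≡ 0 at y ∈ {6}; g ≡ 0 at y ∈ {4}; common: ∅.
  x = 1: f ≡ 0 at y ∈ {0}; g ≡ 0 at y ∈ {4}; common: ∅.
  x = 2: f ≡ 0 at y ∈ {1}; g ≡ 0 at y ∈ {4}; common: ∅.
  x = 3: f ≡ 0 at y ∈ {2}; g ≡ 0 at y ∈ {4}; common: ∅.
  x = 4: f ≡ 0 at y ∈ {3}; g ≡ 0 at y ∈ {4}; common: ∅.
  x = 5: f ≡ 0 at y ∈ {4}; g ≡ 0 at y ∈ {4}; common: {4}.
  x = 6: f ≡ 0 at y ∈ {5}; g ≡ 0 at y ∈ {4}; common: ∅.
Collecting: common zeros = {(5, 4)}, so the count is 1.
Comparison with the Bézout bound: 1 ≤ 1 = deg(f)·deg(g), as expected for curves with no common component (the bound is attained).


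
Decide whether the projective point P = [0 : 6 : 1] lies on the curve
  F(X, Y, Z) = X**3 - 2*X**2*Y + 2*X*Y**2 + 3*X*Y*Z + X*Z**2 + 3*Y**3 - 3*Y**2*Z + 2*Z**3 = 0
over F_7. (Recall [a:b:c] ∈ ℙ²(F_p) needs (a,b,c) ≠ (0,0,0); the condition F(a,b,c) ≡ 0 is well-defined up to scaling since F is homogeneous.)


F(0,6,1) ≡ 3 (mod 7); P is NOT on the curve.

Evaluate F(0, 6, 1) term-by-term (mod 7).
  X**3 ↦ 1·0·1·1 = 0
  -2*X**2*Y ↦ -2·0·6·1 = 0
  2*X*Y**2 ↦ 2·0·36·1 = 0
  3*X*Y*Z ↦ 3·0·6·1 = 0
  X*Z**2 ↦ 1·0·1·1 = 0
  3*Y**3 ↦ 3·1·216·1 = 648
  -3*Y**2*Z ↦ -3·1·36·1 = -108
  2*Z**3 ↦ 2·1·1·1 = 2
Sum: F(0, 6, 1) = (0) + (0) + (0) + (0) + (0) + (648) + (-108) + (2) = 542.
Reducing mod 7: 542 ≡ 3 (mod 7).
Since F(a, b, c) ≡ 3 ≠ 0 (mod 7), P does NOT lie on the curve.


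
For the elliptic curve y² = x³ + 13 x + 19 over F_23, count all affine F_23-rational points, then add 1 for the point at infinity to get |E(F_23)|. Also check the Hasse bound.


Affine points = {(3, 4), (3, 19), (5, 5), (5, 18), (7, 4), (7, 19), (13, 4), (13, 19), (14, 1), (14, 22), (15, 1), (15, 22), (17, 1), (17, 22), (18, 6), (18, 17), (19, 8), (19, 15), (21, 10), (21, 13)}; affine count = 20; |E(F_23)| = 21.

Discriminant check: Δ ∝ 4a³ + 27b² = 4·13³ + 27·19² = 4·2197 + 27·361 ≡ 20 (mod 23). Nonzero ⇒ E is nonsingular.
For each x ∈ F_23, compute rhs = x³ + 13·x + 19 mod 23, then count y ∈ F_23 with y² ≡ rhs.
  x = 0: rhs = 19, matching y values: none (0 points).
  x = 1: rhs = 10, matching y values: none (0 points).
  x = 2: rhs = 7, matching y values: none (0 points).
  x = 3: rhs = 16, matching y values: 4, 19 (2 points).
  x = 4: rhs = 20, matching y values: none (0 points).
  x = 5: rhs = 2, matching y values: 5, 18 (2 points).
  x = 6: rhs = 14, matching y values: none (0 points).
  x = 7: rhs = 16, matching y values: 4, 19 (2 points).
  x = 8: rhs = 14, matching y values: none (0 points).
  x = 9: rhs = 14, matching y values: none (0 points).
  x = 10: rhs = 22, matching y values: none (0 points).
  x = 11: rhs = 21, matching y values: none (0 points).
  x = 12: rhs = 17, matching y values: none (0 points).
  x = 13: rhs = 16, matching y values: 4, 19 (2 points).
  x = 14: rhs = 1, matching y values: 1, 22 (2 points).
  x = 15: rhs = 1, matching y values: 1, 22 (2 points).
  x = 16: rhs = 22, matching y values: none (0 points).
  x = 17: rhs = 1, matching y values: 1, 22 (2 points).
  x = 18: rhs = 13, matching y values: 6, 17 (2 points).
  x = 19: rhs = 18, matching y values: 8, 15 (2 points).
  x = 20: rhs = 22, matching y values: none (0 points).
  x = 21: rhs = 8, matching y values: 10, 13 (2 points).
  x = 22: rhs = 5, matching y values: none (0 points).
Total affine count: 20.
Full point count |E(F_23)| = 20 + 1 = 21.
Hasse bound: |21 − (23+1)| = |-3| = 3 ≤ 2√23 ≈ 9.5917 ✓.


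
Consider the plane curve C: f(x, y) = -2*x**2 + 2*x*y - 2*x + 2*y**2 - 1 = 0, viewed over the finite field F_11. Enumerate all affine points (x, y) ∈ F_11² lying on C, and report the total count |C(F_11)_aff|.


Affine F_11-points: {(1, 5), (3, 3), (3, 5), (5, 2), (5, 4), (7, 2), (9, 4), (9, 9), (10, 3), (10, 9)}; count = 10.

For each of the 121 pairs (x, y) ∈ F_11², evaluate f(x, y) mod 11. Record the zeros.
  x = 0: [0↦10, 1↦1, 2↦7, 3↦6, 4↦9, 5↦5, 6↦5, 7↦9, 8↦6, 9↦7, 10↦1]  zeros at y ∈ ∅
  x = 1: [0↦6, 1↦10, 2↦7, 3↦8, 4↦2, 5↦0, 6↦2, 7↦8, 8↦7, 9↦10, 10↦6]  zeros at y ∈ {5}
  x = 2: [0↦9, 1↦4, 2↦3, 3↦6, 4↦2, 5↦2, 6↦6, 7↦3, 8↦4, 9↦9, 10↦7]  zeros at y ∈ ∅
  x = 3: [0↦8, 1↦5, 2↦6, 3↦0, 4↦9, 5↦0, 6↦6, 7↦5, 8↦8, 9↦4, 10↦4]  zeros at y ∈ {3, 5}
  x = 4: [0↦3, 1↦2, 2↦5, 3↦1, 4↦1, 5↦5, 6↦2, 7↦3, 8↦8, 9↦6, 10↦8]  zeros at y ∈ ∅
  x = 5: [0↦5, 1↦6, 2↦0, 3↦9, 4↦0, 5↦6, 6↦5, 7↦8, 8↦4, 9↦4, 10↦8]  zeros at y ∈ {2, 4}
  x = 6: [0↦3, 1↦6, 2↦2, 3↦2, 4↦6, 5↦3, 6↦4, 7↦9, 8↦7, 9↦9, 10↦4]  zeros at y ∈ ∅
  x = 7: [0↦8, 1↦2, 2↦0, 3↦2, 4↦8, 5↦7, 6↦10, 7↦6, 8↦6, 9↦10, 10↦7]  zeros at y ∈ {2}
  x = 8: [0↦9, 1↦5, 2↦5, 3↦9, 4↦6, 5↦7, 6↦1, 7↦10, 8↦1, 9↦7, 10↦6]  zeros at y ∈ ∅
  x = 9: [0↦6, 1↦4, 2↦6, 3↦1, 4↦0, 5↦3, 6↦10, 7↦10, 8↦3, 9↦0, 10↦1]  zeros at y ∈ {4, 9}
  x = 10: [0↦10, 1↦10, 2↦3, 3↦0, 4↦1, 5↦6, 6↦4, 7↦6, 8↦1, 9↦0, 10↦3]  zeros at y ∈ {3, 9}
Collecting zeros: affine points = {(1, 5), (3, 3), (3, 5), (5, 2), (5, 4), (7, 2), (9, 4), (9, 9), (10, 3), (10, 9)}.
Total count |C(F_11)_aff| = 10.


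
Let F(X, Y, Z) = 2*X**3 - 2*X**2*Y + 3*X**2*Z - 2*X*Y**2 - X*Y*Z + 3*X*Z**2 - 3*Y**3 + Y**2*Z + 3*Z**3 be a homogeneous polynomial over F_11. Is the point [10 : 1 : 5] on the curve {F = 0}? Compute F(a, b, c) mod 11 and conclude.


F(10,1,5) ≡ 1 (mod 11); P is NOT on the curve.

Evaluate F(10, 1, 5) term-by-term (mod 11).
  2*X**3 ↦ 2·1000·1·1 = 2000
  -2*X**2*Y ↦ -2·100·1·1 = -200
  3*X**2*Z ↦ 3·100·1·5 = 1500
  -2*X*Y**2 ↦ -2·10·1·1 = -20
  -X*Y*Z ↦ -1·10·1·5 = -50
  3*X*Z**2 ↦ 3·10·1·25 = 750
  -3*Y**3 ↦ -3·1·1·1 = -3
  Y**2*Z ↦ 1·1·1·5 = 5
  3*Z**3 ↦ 3·1·1·125 = 375
Sum: F(10, 1, 5) = (2000) + (-200) + (1500) + (-20) + (-50) + (750) + (-3) + (5) + (375) = 4357.
Reducing mod 11: 4357 ≡ 1 (mod 11).
Since F(a, b, c) ≡ 1 ≠ 0 (mod 11), P does NOT lie on the curve.


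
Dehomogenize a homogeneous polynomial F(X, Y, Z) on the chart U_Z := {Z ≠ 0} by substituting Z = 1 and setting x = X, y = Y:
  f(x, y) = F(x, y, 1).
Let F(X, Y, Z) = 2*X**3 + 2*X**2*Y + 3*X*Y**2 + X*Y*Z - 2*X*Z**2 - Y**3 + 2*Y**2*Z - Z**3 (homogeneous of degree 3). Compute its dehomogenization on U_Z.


f(x, y) = 2*x**3 + 2*x**2*y + 3*x*y**2 + x*y - 2*x - y**3 + 2*y**2 - 1

On U_Z we set Z = 1. Each monomial c·X^i·Y^j·Z^k in F becomes c·x^i·y^j·1^k = c·x^i·y^j.
Substituting Z = 1: F(X, Y, 1) = 2*x**3 + 2*x**2*y + 3*x*y**2 + x*y - 2*x - y**3 + 2*y**2 - 1.
Note: deg(f) ≤ deg(F) = 3; strict inequality happens when F is divisible by Z (lost terms).


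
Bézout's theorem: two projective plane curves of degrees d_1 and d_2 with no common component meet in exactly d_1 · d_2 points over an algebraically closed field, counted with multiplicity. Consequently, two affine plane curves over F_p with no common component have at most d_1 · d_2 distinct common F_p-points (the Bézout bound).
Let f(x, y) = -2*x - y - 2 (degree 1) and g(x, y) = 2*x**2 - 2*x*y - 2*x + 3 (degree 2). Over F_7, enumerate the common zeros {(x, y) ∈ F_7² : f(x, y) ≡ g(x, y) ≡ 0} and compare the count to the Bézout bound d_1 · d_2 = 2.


Common zeros: {(3, 6), (6, 0)}; count = 2; Bézout bound = 2.

deg(f) = 1, deg(g) = 2, so Bézout bound = 2.
Scan x ∈ F_7. For each x, list the y ∈ F_7 with f(x, y) ≡ 0 and those with g(x, y) ≡ 0 (mod 7); the common zeros in that column are the intersection.
  x = 0: f ≡ 0 at y ∈ {5}; g ≡ 0 at y ∈ ∅; common: ∅.
  x = 1: f ≡ 0 at y ∈ {3}; g ≡ 0 at y ∈ {5}; common: ∅.
  x = 2: f ≡ 0 at y ∈ {1}; g ≡ 0 at y ∈ {0}; common: ∅.
  x = 3: f ≡ 0 at y ∈ {6}; g ≡ 0 at y ∈ {6}; common: {6}.
  x = 4: f ≡ 0 at y ∈ {4}; g ≡ 0 at y ∈ {6}; common: ∅.
  x = 5: f ≡ 0 at y ∈ {2}; g ≡ 0 at y ∈ {5}; common: ∅.
  x = 6: f ≡ 0 at y ∈ {0}; g ≡ 0 at y ∈ {0}; common: {0}.
Collecting: common zeros = {(3, 6), (6, 0)}, so the count is 2.
Comparison with the Bézout bound: 2 ≤ 2 = deg(f)·deg(g), as expected for curves with no common component (the bound is attained).


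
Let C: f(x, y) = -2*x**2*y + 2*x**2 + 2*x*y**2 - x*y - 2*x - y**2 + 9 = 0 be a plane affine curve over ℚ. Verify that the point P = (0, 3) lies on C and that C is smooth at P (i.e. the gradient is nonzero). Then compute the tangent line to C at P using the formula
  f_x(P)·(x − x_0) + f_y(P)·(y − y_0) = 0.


Tangent line at P: 13*x - 6*y + 18 = 0.

Step 1: f(0, 3) = 0, so P lies on C.
Step 2: partial derivatives
  f_x(x, y) = -4*x*y + 4*x + 2*y**2 - y - 2, f_y(x, y) = -2*x**2 + 4*x*y - x - 2*y.
  f_x(P) = 13, f_y(P) = -6 (gradient nonzero, so P is smooth).
Step 3: tangent line at P: 13·(x − 0) + -6·(y − 3) = 0.
Expanding: 13*x - 6*y + 18 = 0.


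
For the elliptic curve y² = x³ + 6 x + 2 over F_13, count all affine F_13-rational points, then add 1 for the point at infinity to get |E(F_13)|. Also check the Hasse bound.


Affine points = {(1, 3), (1, 10), (2, 3), (2, 10), (4, 5), (4, 8), (5, 1), (5, 12), (7, 6), (7, 7), (8, 4), (8, 9), (10, 3), (10, 10)}; affine count = 14; |E(F_13)| = 15.

Discriminant check: Δ ∝ 4a³ + 27b² = 4·6³ + 27·2² = 4·216 + 27·4 ≡ 10 (mod 13). Nonzero ⇒ E is nonsingular.
For each x ∈ F_13, compute rhs = x³ + 6·x + 2 mod 13, then count y ∈ F_13 with y² ≡ rhs.
  x = 0: rhs = 2, matching y values: none (0 points).
  x = 1: rhs = 9, matching y values: 3, 10 (2 points).
  x = 2: rhs = 9, matching y values: 3, 10 (2 points).
  x = 3: rhs = 8, matching y values: none (0 points).
  x = 4: rhs = 12, matching y values: 5, 8 (2 points).
  x = 5: rhs = 1, matching y values: 1, 12 (2 points).
  x = 6: rhs = 7, matching y values: none (0 points).
  x = 7: rhs = 10, matching y values: 6, 7 (2 points).
  x = 8: rhs = 3, matching y values: 4, 9 (2 points).
  x = 9: rhs = 5, matching y values: none (0 points).
  x = 10: rhs = 9, matching y values: 3, 10 (2 points).
  x = 11: rhs = 8, matching y values: none (0 points).
  x = 12: rhs = 8, matching y values: none (0 points).
Total affine count: 14.
Full point count |E(F_13)| = 14 + 1 = 15.
Hasse bound: |15 − (13+1)| = |1| = 1 ≤ 2√13 ≈ 7.2111 ✓.


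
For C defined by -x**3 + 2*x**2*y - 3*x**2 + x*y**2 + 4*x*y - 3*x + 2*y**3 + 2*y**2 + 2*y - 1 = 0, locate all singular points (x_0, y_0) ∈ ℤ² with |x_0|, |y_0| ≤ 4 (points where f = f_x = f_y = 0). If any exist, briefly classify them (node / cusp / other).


Singular points: {(-1, 0)}; classification: cusp.

Compute partial derivatives:
  f_x = -3*x**2 + 4*x*y - 6*x + y**2 + 4*y - 3.
  f_y = 2*x**2 + 2*x*y + 4*x + 6*y**2 + 4*y + 2.
Scan x_0 ∈ {−4, ..., 4}. For each x_0, f_y(x_0, y) is a polynomial in y; find its integer roots y ∈ {−4, ..., 4}, then test f_x and f at those candidates.
  x = -4: f_y(-4, y) = 6*y**2 - 4*y + 18; no integer root y with |y| ≤ 4.
  x = -3: f_y(-3, y) = 6*y**2 - 2*y + 8; no integer root y with |y| ≤ 4.
  x = -2: f_y(-2, y) = 6*y**2 + 2; no integer root y with |y| ≤ 4.
  x = -1: f_y(-1, y) = 6*y**2 + 2*y; vanishes at y ∈ {0}. (-1, 0): f_x = 0, f = 0 — SINGULAR.
  x = 0: f_y(0, y) = 6*y**2 + 4*y + 2; no integer root y with |y| ≤ 4.
  x = 1: f_y(1, y) = 6*y**2 + 6*y + 8; no integer root y with |y| ≤ 4.
  x = 2: f_y(2, y) = 6*y**2 + 8*y + 18; no integer root y with |y| ≤ 4.
  x = 3: f_y(3, y) = 6*y**2 + 10*y + 32; no integer root y with |y| ≤ 4.
  x = 4: f_y(4, y) = 6*y**2 + 12*y + 50; no integer root y with |y| ≤ 4.
Only singular point on the grid: (-1, 0).
Classify: substitute x = -1 + u, y = 0 + v and expand: f = -u**3 + 2*u**2*v + u*v**2 + 2*v**3 + v**2.
No constant or linear terms (consistent with a singular point). Quadratic part: v**2. Cubic part: -u**3 + 2*u**2*v + u*v**2 + 2*v**3.
The quadratic part v**2 is a perfect square, so there is a single (double) tangent line v = 0, i.e. y = 0. Restricting the cubic part to that line (v = 0) leaves -u**3 ≠ 0, so f is not divisible by v and the branch is v² ≈ u**3 to lowest order — this is a cusp.
Classification: cusp.


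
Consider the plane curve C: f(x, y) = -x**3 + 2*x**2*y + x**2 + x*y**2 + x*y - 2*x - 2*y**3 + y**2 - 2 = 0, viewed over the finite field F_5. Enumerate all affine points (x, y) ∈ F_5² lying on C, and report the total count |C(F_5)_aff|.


Affine F_5-points: {(2, 0), (2, 4)}; count = 2.

For each of the 25 pairs (x, y) ∈ F_5², evaluate f(x, y) mod 5. Record the zeros.
  x = 0: [0↦3, 1↦2, 2↦1, 3↦3, 4↦1]  zeros at y ∈ ∅
  x = 1: [0↦1, 1↦4, 2↦4, 3↦4, 4↦2]  zeros at y ∈ ∅
  x = 2: [0↦0, 1↦1, 2↦1, 3↦3, 4↦0]  zeros at y ∈ {0, 4}
  x = 3: [0↦4, 1↦2, 2↦1, 3↦4, 4↦4]  zeros at y ∈ ∅
  x = 4: [0↦2, 1↦1, 2↦3, 3↦1, 4↦3]  zeros at y ∈ ∅
Collecting zeros: affine points = {(2, 0), (2, 4)}.
Total count |C(F_5)_aff| = 2.


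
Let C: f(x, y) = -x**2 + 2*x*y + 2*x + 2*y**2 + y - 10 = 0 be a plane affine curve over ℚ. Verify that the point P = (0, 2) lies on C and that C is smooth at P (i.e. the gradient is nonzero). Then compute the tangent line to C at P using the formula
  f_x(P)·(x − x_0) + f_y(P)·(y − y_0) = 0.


Tangent line at P: 6*x + 9*y - 18 = 0.

Step 1: f(0, 2) = 0, so P lies on C.
Step 2: partial derivatives
  f_x(x, y) = -2*x + 2*y + 2, f_y(x, y) = 2*x + 4*y + 1.
  f_x(P) = 6, f_y(P) = 9 (gradient nonzero, so P is smooth).
Step 3: tangent line at P: 6·(x − 0) + 9·(y − 2) = 0.
Expanding: 6*x + 9*y - 18 = 0.


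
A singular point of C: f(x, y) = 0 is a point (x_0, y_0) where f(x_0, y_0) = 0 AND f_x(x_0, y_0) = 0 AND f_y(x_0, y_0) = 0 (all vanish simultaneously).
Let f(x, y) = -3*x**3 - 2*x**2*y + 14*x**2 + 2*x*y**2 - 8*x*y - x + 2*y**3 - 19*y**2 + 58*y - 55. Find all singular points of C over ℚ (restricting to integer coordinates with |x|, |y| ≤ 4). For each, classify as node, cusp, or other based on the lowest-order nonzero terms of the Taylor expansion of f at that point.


Singular points: {(1, 3)}; classification: node.

Compute partial derivatives:
  f_x = -9*x**2 - 4*x*y + 28*x + 2*y**2 - 8*y - 1.
  f_y = -2*x**2 + 4*x*y - 8*x + 6*y**2 - 38*y + 58.
Scan x_0 ∈ {−4, ..., 4}. For each x_0, f_y(x_0, y) is a polynomial in y; find its integer roots y ∈ {−4, ..., 4}, then test f_x and f at those candidates.
  x = -4: f_y(-4, y) = 6*y**2 - 54*y + 58; no integer root y with |y| ≤ 4.
  x = -3: f_y(-3, y) = 6*y**2 - 50*y + 64; no integer root y with |y| ≤ 4.
  x = -2: f_y(-2, y) = 6*y**2 - 46*y + 66; no integer root y with |y| ≤ 4.
  x = -1: f_y(-1, y) = 6*y**2 - 42*y + 64; no integer root y with |y| ≤ 4.
  x = 0: f_y(0, y) = 6*y**2 - 38*y + 58; no integer root y with |y| ≤ 4.
  x = 1: f_y(1, y) = 6*y**2 - 34*y + 48; vanishes at y ∈ {3}. (1, 3): f_x = 0, f = 0 — SINGULAR.
  x = 2: f_y(2, y) = 6*y**2 - 30*y + 34; no integer root y with |y| ≤ 4.
  x = 3: f_y(3, y) = 6*y**2 - 26*y + 16; no integer root y with |y| ≤ 4.
  x = 4: f_y(4, y) = 6*y**2 - 22*y - 6; no integer root y with |y| ≤ 4.
Only singular point on the grid: (1, 3).
Classify: substitute x = 1 + u, y = 3 + v and expand: f = -3*u**3 - 2*u**2*v - u**2 + 2*u*v**2 + 2*v**3 + v**2.
No constant or linear terms (consistent with a singular point). Quadratic part: -u**2 + v**2. Cubic part: -3*u**3 - 2*u**2*v + 2*u*v**2 + 2*v**3.
The quadratic part v**2 - u**2 = (v − u)(v + u) splits into two distinct linear factors, so there are two distinct tangent lines y − 3 = ±(x − 1) — this is a node (ordinary double point).
Classification: node.


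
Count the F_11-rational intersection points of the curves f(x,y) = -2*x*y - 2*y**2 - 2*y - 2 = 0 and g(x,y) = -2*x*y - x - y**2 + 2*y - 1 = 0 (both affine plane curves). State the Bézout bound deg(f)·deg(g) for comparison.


Common zeros: {(2, 2)}; count = 1; Bézout bound = 4.

deg(f) = 2, deg(g) = 2, so Bézout bound = 4.
Scan x ∈ F_11. For each x, list the y ∈ F_11 with f(x, y) ≡ 0 and those with g(x, y) ≡ 0 (mod 11); the common zeros in that column are the intersection.
  x = 0: f ≡ 0 at y ∈ ∅; g ≡ 0 at y ∈ {1}; common: ∅.
  x = 1: f ≡ 0 at y ∈ {10}; g ≡ 0 at y ∈ {3, 8}; common: ∅.
  x = 2: f ≡ 0 at y ∈ {2, 6}; g ≡ 0 at y ∈ {2, 7}; common: {2}.
  x = 3: f ≡ 0 at y ∈ {3, 4}; g ≡ 0 at y ∈ {9}; common: ∅.
  x = 4: f ≡ 0 at y ∈ ∅; g ≡ 0 at y ∈ {6, 10}; common: ∅.
  x = 5: f ≡ 0 at y ∈ ∅; g ≡ 0 at y ∈ ∅; common: ∅.
  x = 6: f ≡ 0 at y ∈ {7, 8}; g ≡ 0 at y ∈ ∅; common: ∅.
  x = 7: f ≡ 0 at y ∈ {5, 9}; g ≡ 0 at y ∈ ∅; common: ∅.
  x = 8: f ≡ 0 at y ∈ {1}; g ≡ 0 at y ∈ ∅; common: ∅.
  x = 9: f ≡ 0 at y ∈ ∅; g ≡ 0 at y ∈ ∅; common: ∅.
  x = 10: f ≡ 0 at y ∈ ∅; g ≡ 0 at y ∈ {0, 4}; common: ∅.
Collecting: common zeros = {(2, 2)}, so the count is 1.
Comparison with the Bézout bound: 1 ≤ 4 = deg(f)·deg(g), as expected for curves with no common component (the affine F_11-count falls short of the bound because intersections may lie at infinity, over extension fields, or carry multiplicity).


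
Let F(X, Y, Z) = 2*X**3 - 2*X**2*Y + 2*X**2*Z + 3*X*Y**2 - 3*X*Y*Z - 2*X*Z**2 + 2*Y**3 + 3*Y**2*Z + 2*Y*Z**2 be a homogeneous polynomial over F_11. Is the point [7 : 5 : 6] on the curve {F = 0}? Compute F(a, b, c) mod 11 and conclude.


F(7,5,6) ≡ 3 (mod 11); P is NOT on the curve.

Evaluate F(7, 5, 6) term-by-term (mod 11).
  2*X**3 ↦ 2·343·1·1 = 686
  -2*X**2*Y ↦ -2·49·5·1 = -490
  2*X**2*Z ↦ 2·49·1·6 = 588
  3*X*Y**2 ↦ 3·7·25·1 = 525
  -3*X*Y*Z ↦ -3·7·5·6 = -630
  -2*X*Z**2 ↦ -2·7·1·36 = -504
  2*Y**3 ↦ 2·1·125·1 = 250
  3*Y**2*Z ↦ 3·1·25·6 = 450
  2*Y*Z**2 ↦ 2·1·5·36 = 360
Sum: F(7, 5, 6) = (686) + (-490) + (588) + (525) + (-630) + (-504) + (250) + (450) + (360) = 1235.
Reducing mod 11: 1235 ≡ 3 (mod 11).
Since F(a, b, c) ≡ 3 ≠ 0 (mod 11), P does NOT lie on the curve.


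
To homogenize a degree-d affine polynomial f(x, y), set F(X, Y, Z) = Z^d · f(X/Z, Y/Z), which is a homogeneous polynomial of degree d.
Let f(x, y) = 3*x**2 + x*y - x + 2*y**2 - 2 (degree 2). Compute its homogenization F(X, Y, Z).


F(X, Y, Z) = 3*X**2 + X*Y - X*Z + 2*Y**2 - 2*Z**2

deg(f) = 2.
Substitute x = X/Z, y = Y/Z into f, then multiply by Z^2.
  monomial 3·x^2·y^0 ↦ 3·X^2·Y^0·Z^0.
  monomial 1·x^1·y^1 ↦ 1·X^1·Y^1·Z^0.
  monomial -1·x^1·y^0 ↦ -1·X^1·Y^0·Z^1.
  monomial 2·x^0·y^2 ↦ 2·X^0·Y^2·Z^0.
  monomial -2·x^0·y^0 ↦ -2·X^0·Y^0·Z^2.
Collecting: F(X, Y, Z) = 3*X**2 + X*Y - X*Z + 2*Y**2 - 2*Z**2.


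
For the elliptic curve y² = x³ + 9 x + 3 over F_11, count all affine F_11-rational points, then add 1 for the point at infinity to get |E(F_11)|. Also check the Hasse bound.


Affine points = {(0, 5), (0, 6), (4, 2), (4, 9), (6, 3), (6, 8), (8, 2), (8, 9), (10, 2), (10, 9)}; affine count = 10; |E(F_11)| = 11.

Discriminant check: Δ ∝ 4a³ + 27b² = 4·9³ + 27·3² = 4·729 + 27·9 ≡ 2 (mod 11). Nonzero ⇒ E is nonsingular.
For each x ∈ F_11, compute rhs = x³ + 9·x + 3 mod 11, then count y ∈ F_11 with y² ≡ rhs.
  x = 0: rhs = 3, matching y values: 5, 6 (2 points).
  x = 1: rhs = 2, matching y values: none (0 points).
  x = 2: rhs = 7, matching y values: none (0 points).
  x = 3: rhs = 2, matching y values: none (0 points).
  x = 4: rhs = 4, matching y values: 2, 9 (2 points).
  x = 5: rhs = 8, matching y values: none (0 points).
  x = 6: rhs = 9, matching y values: 3, 8 (2 points).
  x = 7: rhs = 2, matching y values: none (0 points).
  x = 8: rhs = 4, matching y values: 2, 9 (2 points).
  x = 9: rhs = 10, matching y values: none (0 points).
  x = 10: rhs = 4, matching y values: 2, 9 (2 points).
Total affine count: 10.
Full point count |E(F_11)| = 10 + 1 = 11.
Hasse bound: |11 − (11+1)| = |-1| = 1 ≤ 2√11 ≈ 6.6332 ✓.


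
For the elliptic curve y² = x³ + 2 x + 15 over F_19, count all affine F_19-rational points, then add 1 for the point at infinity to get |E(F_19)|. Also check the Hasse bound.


Affine points = {(4, 7), (4, 12), (5, 6), (5, 13), (7, 7), (7, 12), (8, 7), (8, 12), (10, 3), (10, 16), (11, 0), (12, 0), (15, 0), (16, 1), (16, 18)}; affine count = 15; |E(F_19)| = 16.

Discriminant check: Δ ∝ 4a³ + 27b² = 4·2³ + 27·15² = 4·8 + 27·225 ≡ 8 (mod 19). Nonzero ⇒ E is nonsingular.
For each x ∈ F_19, compute rhs = x³ + 2·x + 15 mod 19, then count y ∈ F_19 with y² ≡ rhs.
  x = 0: rhs = 15, matching y values: none (0 points).
  x = 1: rhs = 18, matching y values: none (0 points).
  x = 2: rhs = 8, matching y values: none (0 points).
  x = 3: rhs = 10, matching y values: none (0 points).
  x = 4: rhs = 11, matching y values: 7, 12 (2 points).
  x = 5: rhs = 17, matching y values: 6, 13 (2 points).
  x = 6: rhs = 15, matching y values: none (0 points).
  x = 7: rhs = 11, matching y values: 7, 12 (2 points).
  x = 8: rhs = 11, matching y values: 7, 12 (2 points).
  x = 9: rhs = 2, matching y values: none (0 points).
  x = 10: rhs = 9, matching y values: 3, 16 (2 points).
  x = 11: rhs = 0, matching y values: 0 (1 points).
  x = 12: rhs = 0, matching y values: 0 (1 points).
  x = 13: rhs = 15, matching y values: none (0 points).
  x = 14: rhs = 13, matching y values: none (0 points).
  x = 15: rhs = 0, matching y values: 0 (1 points).
  x = 16: rhs = 1, matching y values: 1, 18 (2 points).
  x = 17: rhs = 3, matching y values: none (0 points).
  x = 18: rhs = 12, matching y values: none (0 points).
Total affine count: 15.
Full point count |E(F_19)| = 15 + 1 = 16.
Hasse bound: |16 − (19+1)| = |-4| = 4 ≤ 2√19 ≈ 8.7178 ✓.


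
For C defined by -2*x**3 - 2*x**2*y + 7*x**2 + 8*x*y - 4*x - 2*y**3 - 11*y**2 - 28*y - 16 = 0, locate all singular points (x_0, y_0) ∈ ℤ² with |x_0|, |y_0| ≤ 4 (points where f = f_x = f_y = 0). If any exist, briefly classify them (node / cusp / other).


Singular points: {(2, -2)}; classification: node.

Compute partial derivatives:
  f_x = -6*x**2 - 4*x*y + 14*x + 8*y - 4.
  f_y = -2*x**2 + 8*x - 6*y**2 - 22*y - 28.
Scan x_0 ∈ {−4, ..., 4}. For each x_0, f_y(x_0, y) is a polynomial in y; find its integer roots y ∈ {−4, ..., 4}, then test f_x and f at those candidates.
  x = -4: f_y(-4, y) = -6*y**2 - 22*y - 92; no integer root y with |y| ≤ 4.
  x = -3: f_y(-3, y) = -6*y**2 - 22*y - 70; no integer root y with |y| ≤ 4.
  x = -2: f_y(-2, y) = -6*y**2 - 22*y - 52; no integer root y with |y| ≤ 4.
  x = -1: f_y(-1, y) = -6*y**2 - 22*y - 38; no integer root y with |y| ≤ 4.
  x = 0: f_y(0, y) = -6*y**2 - 22*y - 28; no integer root y with |y| ≤ 4.
  x = 1: f_y(1, y) = -6*y**2 - 22*y - 22; no integer root y with |y| ≤ 4.
  x = 2: f_y(2, y) = -6*y**2 - 22*y - 20; vanishes at y ∈ {-2}. (2, -2): f_x = 0, f = 0 — SINGULAR.
  x = 3: f_y(3, y) = -6*y**2 - 22*y - 22; no integer root y with |y| ≤ 4.
  x = 4: f_y(4, y) = -6*y**2 - 22*y - 28; no integer root y with |y| ≤ 4.
Only singular point on the grid: (2, -2).
Classify: substitute x = 2 + u, y = -2 + v and expand: f = -2*u**3 - 2*u**2*v - u**2 - 2*v**3 + v**2.
No constant or linear terms (consistent with a singular point). Quadratic part: -u**2 + v**2. Cubic part: -2*u**3 - 2*u**2*v - 2*v**3.
The quadratic part v**2 - u**2 = (v − u)(v + u) splits into two distinct linear factors, so there are two distinct tangent lines y − -2 = ±(x − 2) — this is a node (ordinary double point).
Classification: node.


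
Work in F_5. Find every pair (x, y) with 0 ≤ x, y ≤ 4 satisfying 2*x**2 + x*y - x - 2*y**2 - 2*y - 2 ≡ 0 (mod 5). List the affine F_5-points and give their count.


Affine F_5-points: {(3, 4)}; count = 1.

For each of the 25 pairs (x, y) ∈ F_5², evaluate f(x, y) mod 5. Record the zeros.
  x = 0: [0↦3, 1↦4, 2↦1, 3↦4, 4↦3]  zeros at y ∈ ∅
  x = 1: [0↦4, 1↦1, 2↦4, 3↦3, 4↦3]  zeros at y ∈ ∅
  x = 2: [0↦4, 1↦2, 2↦1, 3↦1, 4↦2]  zeros at y ∈ ∅
  x = 3: [0↦3, 1↦2, 2↦2, 3↦3, 4↦0]  zeros at y ∈ {4}
  x = 4: [0↦1, 1↦1, 2↦2, 3↦4, 4↦2]  zeros at y ∈ ∅
Collecting zeros: affine points = {(3, 4)}.
Total count |C(F_5)_aff| = 1.


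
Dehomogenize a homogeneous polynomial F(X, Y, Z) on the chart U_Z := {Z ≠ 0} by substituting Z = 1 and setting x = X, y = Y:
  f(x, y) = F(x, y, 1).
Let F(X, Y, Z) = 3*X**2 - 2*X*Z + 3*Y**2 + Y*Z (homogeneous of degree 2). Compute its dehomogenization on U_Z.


f(x, y) = 3*x**2 - 2*x + 3*y**2 + y

On U_Z we set Z = 1. Each monomial c·X^i·Y^j·Z^k in F becomes c·x^i·y^j·1^k = c·x^i·y^j.
Substituting Z = 1: F(X, Y, 1) = 3*x**2 - 2*x + 3*y**2 + y.
Note: deg(f) ≤ deg(F) = 2; strict inequality happens when F is divisible by Z (lost terms).


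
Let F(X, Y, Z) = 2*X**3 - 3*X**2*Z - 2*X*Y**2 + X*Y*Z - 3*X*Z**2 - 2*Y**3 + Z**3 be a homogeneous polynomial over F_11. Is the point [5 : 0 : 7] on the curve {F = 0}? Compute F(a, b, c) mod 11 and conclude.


F(5,0,7) ≡ 4 (mod 11); P is NOT on the curve.

Evaluate F(5, 0, 7) term-by-term (mod 11).
  2*X**3 ↦ 2·125·1·1 = 250
  -3*X**2*Z ↦ -3·25·1·7 = -525
  -2*X*Y**2 ↦ -2·5·0·1 = 0
  X*Y*Z ↦ 1·5·0·7 = 0
  -3*X*Z**2 ↦ -3·5·1·49 = -735
  -2*Y**3 ↦ -2·1·0·1 = 0
  Z**3 ↦ 1·1·1·343 = 343
Sum: F(5, 0, 7) = (250) + (-525) + (0) + (0) + (-735) + (0) + (343) = -667.
Reducing mod 11: -667 ≡ 4 (mod 11).
Since F(a, b, c) ≡ 4 ≠ 0 (mod 11), P does NOT lie on the curve.


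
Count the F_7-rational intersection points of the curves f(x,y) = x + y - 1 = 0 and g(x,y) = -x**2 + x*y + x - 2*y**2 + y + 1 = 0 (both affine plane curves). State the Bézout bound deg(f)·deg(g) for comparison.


Common zeros: {(0, 1), (3, 5)}; count = 2; Bézout bound = 2.

deg(f) = 1, deg(g) = 2, so Bézout bound = 2.
Scan x ∈ F_7. For each x, list the y ∈ F_7 with f(x, y) ≡ 0 and those with g(x, y) ≡ 0 (mod 7); the common zeros in that column are the intersection.
  x = 0: f ≡ 0 at y ∈ {1}; g ≡ 0 at y ∈ {1, 3}; common: {1}.
  x = 1: f ≡ 0 at y ∈ {0}; g ≡ 0 at y ∈ ∅; common: ∅.
  x = 2: f ≡ 0 at y ∈ {6}; g ≡ 0 at y ∈ {1, 4}; common: ∅.
  x = 3: f ≡ 0 at y ∈ {5}; g ≡ 0 at y ∈ {4, 5}; common: {5}.
  x = 4: f ≡ 0 at y ∈ {4}; g ≡ 0 at y ∈ {3}; common: ∅.
  x = 5: f ≡ 0 at y ∈ {3}; g ≡ 0 at y ∈ ∅; common: ∅.
  x = 6: f ≡ 0 at y ∈ {2}; g ≡ 0 at y ∈ ∅; common: ∅.
Collecting: common zeros = {(0, 1), (3, 5)}, so the count is 2.
Comparison with the Bézout bound: 2 ≤ 2 = deg(f)·deg(g), as expected for curves with no common component (the bound is attained).


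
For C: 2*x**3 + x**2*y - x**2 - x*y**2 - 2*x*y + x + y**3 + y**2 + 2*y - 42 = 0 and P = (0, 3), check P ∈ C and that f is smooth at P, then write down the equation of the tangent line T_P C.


Tangent line at P: -14*x + 35*y - 105 = 0.

Step 1: f(0, 3) = 0, so P lies on C.
Step 2: partial derivatives
  f_x(x, y) = 6*x**2 + 2*x*y - 2*x - y**2 - 2*y + 1, f_y(x, y) = x**2 - 2*x*y - 2*x + 3*y**2 + 2*y + 2.
  f_x(P) = -14, f_y(P) = 35 (gradient nonzero, so P is smooth).
Step 3: tangent line at P: -14·(x − 0) + 35·(y − 3) = 0.
Expanding: -14*x + 35*y - 105 = 0.


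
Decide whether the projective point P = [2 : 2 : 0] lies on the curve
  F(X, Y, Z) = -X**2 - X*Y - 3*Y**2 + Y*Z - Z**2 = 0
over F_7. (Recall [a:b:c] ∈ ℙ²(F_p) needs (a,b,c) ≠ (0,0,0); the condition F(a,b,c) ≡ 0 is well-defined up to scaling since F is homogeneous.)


F(2,2,0) ≡ 1 (mod 7); P is NOT on the curve.

Evaluate F(2, 2, 0) term-by-term (mod 7).
  -X**2 ↦ -1·4·1·1 = -4
  -X*Y ↦ -1·2·2·1 = -4
  -3*Y**2 ↦ -3·1·4·1 = -12
  Y*Z ↦ 1·1·2·0 = 0
  -Z**2 ↦ -1·1·1·0 = 0
Sum: F(2, 2, 0) = (-4) + (-4) + (-12) + (0) + (0) = -20.
Reducing mod 7: -20 ≡ 1 (mod 7).
Since F(a, b, c) ≡ 1 ≠ 0 (mod 7), P does NOT lie on the curve.


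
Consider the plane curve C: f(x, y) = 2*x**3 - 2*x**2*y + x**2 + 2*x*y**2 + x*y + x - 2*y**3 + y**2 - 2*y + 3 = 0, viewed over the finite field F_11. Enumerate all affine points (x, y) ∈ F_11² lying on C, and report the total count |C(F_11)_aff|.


Affine F_11-points: {(0, 1), (2, 4), (2, 6), (2, 9), (4, 3), (5, 3), (5, 4), (7, 7), (8, 8), (9, 0), (9, 5), (9, 10), (10, 3)}; count = 13.

For each of the 121 pairs (x, y) ∈ F_11², evaluate f(x, y) mod 11. Record the zeros.
  x = 0: [0↦3, 1↦0, 2↦9, 3↦7, 4↦4, 5↦10, 6↦2, 7↦1, 8↦6, 9↦5, 10↦8]  zeros at y ∈ {1}
  x = 1: [0↦7, 1↦5, 2↦8, 3↦4, 4↦3, 5↦4, 6↦6, 7↦8, 8↦9, 9↦8, 10↦4]  zeros at y ∈ ∅
  x = 2: [0↦3, 1↦9, 2↦2, 3↦3, 4↦0, 5↦3, 6↦0, 7↦1, 8↦5, 9↦0, 10↦7]  zeros at y ∈ {4, 6, 9}
  x = 3: [0↦3, 1↦2, 2↦3, 3↦5, 4↦7, 5↦8, 6↦7, 7↦3, 8↦6, 9↦4, 10↦7]  zeros at y ∈ ∅
  x = 4: [0↦8, 1↦7, 2↦1, 3↦0, 4↦3, 5↦9, 6↦6, 7↦4, 8↦2, 9↦10, 10↦5]  zeros at y ∈ {3}
  x = 5: [0↦8, 1↦3, 2↦8, 3↦0, 4↦0, 5↦7, 6↦9, 7↦5, 8↦5, 9↦8, 10↦2]  zeros at y ∈ {3, 4}
  x = 6: [0↦4, 1↦2, 2↦3, 3↦6, 4↦10, 5↦3, 6↦6, 7↦7, 8↦5, 9↦10, 10↦10]  zeros at y ∈ ∅
  x = 7: [0↦8, 1↦5, 2↦9, 3↦8, 4↦1, 5↦9, 6↦9, 7↦0, 8↦3, 9↦6, 10↦8]  zeros at y ∈ {7}
  x = 8: [0↦10, 1↦2, 2↦5, 3↦7, 4↦7, 5↦4, 6↦8, 7↦7, 8↦0, 9↦8, 10↦8]  zeros at y ∈ {8}
  x = 9: [0↦0, 1↦5, 2↦3, 3↦4, 4↦7, 5↦0, 6↦4, 7↦7, 8↦8, 9↦6, 10↦0]  zeros at y ∈ {0, 5, 10}
  x = 10: [0↦1, 1↦4, 2↦4, 3↦0, 4↦2, 5↦9, 6↦9, 7↦1, 8↦6, 9↦1, 10↦7]  zeros at y ∈ {3}
Collecting zeros: affine points = {(0, 1), (2, 4), (2, 6), (2, 9), (4, 3), (5, 3), (5, 4), (7, 7), (8, 8), (9, 0), (9, 5), (9, 10), (10, 3)}.
Total count |C(F_11)_aff| = 13.


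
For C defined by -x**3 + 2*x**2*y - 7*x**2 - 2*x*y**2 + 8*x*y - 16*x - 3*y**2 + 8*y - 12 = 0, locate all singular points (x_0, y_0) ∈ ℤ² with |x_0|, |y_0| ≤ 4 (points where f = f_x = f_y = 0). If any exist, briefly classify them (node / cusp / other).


Singular points: {(-2, 0)}; classification: node.

Compute partial derivatives:
  f_x = -3*x**2 + 4*x*y - 14*x - 2*y**2 + 8*y - 16.
  f_y = 2*x**2 - 4*x*y + 8*x - 6*y + 8.
Scan x_0 ∈ {−4, ..., 4}. For each x_0, f_y(x_0, y) is a polynomial in y; find its integer roots y ∈ {−4, ..., 4}, then test f_x and f at those candidates.
  x = -4: f_y(-4, y) = 10*y + 8; no integer root y with |y| ≤ 4.
  x = -3: f_y(-3, y) = 6*y + 2; no integer root y with |y| ≤ 4.
  x = -2: f_y(-2, y) = 2*y; vanishes at y ∈ {0}. (-2, 0): f_x = 0, f = 0 — SINGULAR.
  x = -1: f_y(-1, y) = 2 - 2*y; vanishes at y ∈ {1}. (-1, 1): f_x = -3 ≠ 0.
  x = 0: f_y(0, y) = 8 - 6*y; no integer root y with |y| ≤ 4.
  x = 1: f_y(1, y) = 18 - 10*y; no integer root y with |y| ≤ 4.
  x = 2: f_y(2, y) = 32 - 14*y; no integer root y with |y| ≤ 4.
  x = 3: f_y(3, y) = 50 - 18*y; no integer root y with |y| ≤ 4.
  x = 4: f_y(4, y) = 72 - 22*y; no integer root y with |y| ≤ 4.
Only singular point on the grid: (-2, 0).
Classify: substitute x = -2 + u, y = 0 + v and expand: f = -u**3 + 2*u**2*v - u**2 - 2*u*v**2 + v**2.
No constant or linear terms (consistent with a singular point). Quadratic part: -u**2 + v**2. Cubic part: -u**3 + 2*u**2*v - 2*u*v**2.
The quadratic part v**2 - u**2 = (v − u)(v + u) splits into two distinct linear factors, so there are two distinct tangent lines y − 0 = ±(x − -2) — this is a node (ordinary double point).
Classification: node.


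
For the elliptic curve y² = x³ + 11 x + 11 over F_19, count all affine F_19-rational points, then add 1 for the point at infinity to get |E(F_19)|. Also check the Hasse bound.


Affine points = {(0, 7), (0, 12), (1, 2), (1, 17), (4, 9), (4, 10), (5, 1), (5, 18), (10, 0), (11, 0), (12, 3), (12, 16), (15, 6), (15, 13), (17, 0)}; affine count = 15; |E(F_19)| = 16.

Discriminant check: Δ ∝ 4a³ + 27b² = 4·11³ + 27·11² = 4·1331 + 27·121 ≡ 3 (mod 19). Nonzero ⇒ E is nonsingular.
For each x ∈ F_19, compute rhs = x³ + 11·x + 11 mod 19, then count y ∈ F_19 with y² ≡ rhs.
  x = 0: rhs = 11, matching y values: 7, 12 (2 points).
  x = 1: rhs = 4, matching y values: 2, 17 (2 points).
  x = 2: rhs = 3, matching y values: none (0 points).
  x = 3: rhs = 14, matching y values: none (0 points).
  x = 4: rhs = 5, matching y values: 9, 10 (2 points).
  x = 5: rhs = 1, matching y values: 1, 18 (2 points).
  x = 6: rhs = 8, matching y values: none (0 points).
  x = 7: rhs = 13, matching y values: none (0 points).
  x = 8: rhs = 3, matching y values: none (0 points).
  x = 9: rhs = 3, matching y values: none (0 points).
  x = 10: rhs = 0, matching y values: 0 (1 points).
  x = 11: rhs = 0, matching y values: 0 (1 points).
  x = 12: rhs = 9, matching y values: 3, 16 (2 points).
  x = 13: rhs = 14, matching y values: none (0 points).
  x = 14: rhs = 2, matching y values: none (0 points).
  x = 15: rhs = 17, matching y values: 6, 13 (2 points).
  x = 16: rhs = 8, matching y values: none (0 points).
  x = 17: rhs = 0, matching y values: 0 (1 points).
  x = 18: rhs = 18, matching y values: none (0 points).
Total affine count: 15.
Full point count |E(F_19)| = 15 + 1 = 16.
Hasse bound: |16 − (19+1)| = |-4| = 4 ≤ 2√19 ≈ 8.7178 ✓.


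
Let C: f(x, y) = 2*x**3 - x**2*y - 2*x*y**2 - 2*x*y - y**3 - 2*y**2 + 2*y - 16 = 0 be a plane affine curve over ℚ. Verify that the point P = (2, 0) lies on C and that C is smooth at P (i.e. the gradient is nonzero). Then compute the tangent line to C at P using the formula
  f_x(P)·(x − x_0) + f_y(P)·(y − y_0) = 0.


Tangent line at P: 24*x - 6*y - 48 = 0.

Step 1: f(2, 0) = 0, so P lies on C.
Step 2: partial derivatives
  f_x(x, y) = 6*x**2 - 2*x*y - 2*y**2 - 2*y, f_y(x, y) = -x**2 - 4*x*y - 2*x - 3*y**2 - 4*y + 2.
  f_x(P) = 24, f_y(P) = -6 (gradient nonzero, so P is smooth).
Step 3: tangent line at P: 24·(x − 2) + -6·(y − 0) = 0.
Expanding: 24*x - 6*y - 48 = 0.


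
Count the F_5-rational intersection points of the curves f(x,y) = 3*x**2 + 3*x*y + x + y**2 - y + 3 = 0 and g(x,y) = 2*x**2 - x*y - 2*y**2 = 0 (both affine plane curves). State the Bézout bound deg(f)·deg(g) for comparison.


Common zeros: ∅; count = 0; Bézout bound = 4.

deg(f) = 2, deg(g) = 2, so Bézout bound = 4.
Scan x ∈ F_5. For each x, list the y ∈ F_5 with f(x, y) ≡ 0 and those with g(x, y) ≡ 0 (mod 5); the common zeros in that column are the intersection.
  x = 0: f ≡ 0 at y ∈ {2, 4}; g ≡ 0 at y ∈ {0}; common: ∅.
  x = 1: f ≡ 0 at y ∈ {1, 2}; g ≡ 0 at y ∈ ∅; common: ∅.
  x = 2: f ≡ 0 at y ∈ ∅; g ≡ 0 at y ∈ ∅; common: ∅.
  x = 3: f ≡ 0 at y ∈ ∅; g ≡ 0 at y ∈ ∅; common: ∅.
  x = 4: f ≡ 0 at y ∈ {0, 4}; g ≡ 0 at y ∈ ∅; common: ∅.
Collecting: common zeros = ∅, so the count is 0.
Comparison with the Bézout bound: 0 ≤ 4 = deg(f)·deg(g), as expected for curves with no common component (the affine F_5-count falls short of the bound because intersections may lie at infinity, over extension fields, or carry multiplicity).


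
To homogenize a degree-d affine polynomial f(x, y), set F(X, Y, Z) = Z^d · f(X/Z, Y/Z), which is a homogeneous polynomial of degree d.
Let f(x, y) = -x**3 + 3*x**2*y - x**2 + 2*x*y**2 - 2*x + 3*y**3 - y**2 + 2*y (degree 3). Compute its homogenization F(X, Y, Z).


F(X, Y, Z) = -X**3 + 3*X**2*Y - X**2*Z + 2*X*Y**2 - 2*X*Z**2 + 3*Y**3 - Y**2*Z + 2*Y*Z**2

deg(f) = 3.
Substitute x = X/Z, y = Y/Z into f, then multiply by Z^3.
  monomial -1·x^3·y^0 ↦ -1·X^3·Y^0·Z^0.
  monomial 3·x^2·y^1 ↦ 3·X^2·Y^1·Z^0.
  monomial -1·x^2·y^0 ↦ -1·X^2·Y^0·Z^1.
  monomial 2·x^1·y^2 ↦ 2·X^1·Y^2·Z^0.
  monomial -2·x^1·y^0 ↦ -2·X^1·Y^0·Z^2.
  monomial 3·x^0·y^3 ↦ 3·X^0·Y^3·Z^0.
  monomial -1·x^0·y^2 ↦ -1·X^0·Y^2·Z^1.
  monomial 2·x^0·y^1 ↦ 2·X^0·Y^1·Z^2.
Collecting: F(X, Y, Z) = -X**3 + 3*X**2*Y - X**2*Z + 2*X*Y**2 - 2*X*Z**2 + 3*Y**3 - Y**2*Z + 2*Y*Z**2.


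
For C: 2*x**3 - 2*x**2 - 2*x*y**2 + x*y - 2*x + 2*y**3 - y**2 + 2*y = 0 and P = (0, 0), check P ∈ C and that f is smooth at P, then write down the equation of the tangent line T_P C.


Tangent line at P: -2*x + 2*y = 0.

Step 1: f(0, 0) = 0, so P lies on C.
Step 2: partial derivatives
  f_x(x, y) = 6*x**2 - 4*x - 2*y**2 + y - 2, f_y(x, y) = -4*x*y + x + 6*y**2 - 2*y + 2.
  f_x(P) = -2, f_y(P) = 2 (gradient nonzero, so P is smooth).
Step 3: tangent line at P: -2·(x − 0) + 2·(y − 0) = 0.
Expanding: -2*x + 2*y = 0.


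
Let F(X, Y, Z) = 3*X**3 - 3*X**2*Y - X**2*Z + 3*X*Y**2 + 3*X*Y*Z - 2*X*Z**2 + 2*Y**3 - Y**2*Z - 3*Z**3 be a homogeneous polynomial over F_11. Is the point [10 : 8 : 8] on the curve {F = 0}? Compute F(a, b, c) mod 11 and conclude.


F(10,8,8) ≡ 5 (mod 11); P is NOT on the curve.

Evaluate F(10, 8, 8) term-by-term (mod 11).
  3*X**3 ↦ 3·1000·1·1 = 3000
  -3*X**2*Y ↦ -3·100·8·1 = -2400
  -X**2*Z ↦ -1·100·1·8 = -800
  3*X*Y**2 ↦ 3·10·64·1 = 1920
  3*X*Y*Z ↦ 3·10·8·8 = 1920
  -2*X*Z**2 ↦ -2·10·1·64 = -1280
  2*Y**3 ↦ 2·1·512·1 = 1024
  -Y**2*Z ↦ -1·1·64·8 = -512
  -3*Z**3 ↦ -3·1·1·512 = -1536
Sum: F(10, 8, 8) = (3000) + (-2400) + (-800) + (1920) + (1920) + (-1280) + (1024) + (-512) + (-1536) = 1336.
Reducing mod 11: 1336 ≡ 5 (mod 11).
Since F(a, b, c) ≡ 5 ≠ 0 (mod 11), P does NOT lie on the curve.


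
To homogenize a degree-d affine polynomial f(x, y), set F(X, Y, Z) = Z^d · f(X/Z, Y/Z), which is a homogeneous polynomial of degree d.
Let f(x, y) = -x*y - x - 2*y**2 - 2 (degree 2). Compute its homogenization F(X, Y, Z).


F(X, Y, Z) = -X*Y - X*Z - 2*Y**2 - 2*Z**2

deg(f) = 2.
Substitute x = X/Z, y = Y/Z into f, then multiply by Z^2.
  monomial -1·x^1·y^1 ↦ -1·X^1·Y^1·Z^0.
  monomial -1·x^1·y^0 ↦ -1·X^1·Y^0·Z^1.
  monomial -2·x^0·y^2 ↦ -2·X^0·Y^2·Z^0.
  monomial -2·x^0·y^0 ↦ -2·X^0·Y^0·Z^2.
Collecting: F(X, Y, Z) = -X*Y - X*Z - 2*Y**2 - 2*Z**2.


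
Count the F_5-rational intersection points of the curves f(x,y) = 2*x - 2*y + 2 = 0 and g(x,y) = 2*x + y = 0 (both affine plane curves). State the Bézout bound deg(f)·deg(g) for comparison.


Common zeros: {(3, 4)}; count = 1; Bézout bound = 1.

deg(f) = 1, deg(g) = 1, so Bézout bound = 1.
Scan x ∈ F_5. For each x, list the y ∈ F_5 with f(x, y) ≡ 0 and those with g(x, y) ≡ 0 (mod 5); the common zeros in that column are the intersection.
  x = 0: f ≡ 0 at y ∈ {1}; g ≡ 0 at y ∈ {0}; common: ∅.
  x = 1: f ≡ 0 at y ∈ {2}; g ≡ 0 at y ∈ {3}; common: ∅.
  x = 2: f ≡ 0 at y ∈ {3}; g ≡ 0 at y ∈ {1}; common: ∅.
  x = 3: f ≡ 0 at y ∈ {4}; g ≡ 0 at y ∈ {4}; common: {4}.
  x = 4: f ≡ 0 at y ∈ {0}; g ≡ 0 at y ∈ {2}; common: ∅.
Collecting: common zeros = {(3, 4)}, so the count is 1.
Comparison with the Bézout bound: 1 ≤ 1 = deg(f)·deg(g), as expected for curves with no common component (the bound is attained).


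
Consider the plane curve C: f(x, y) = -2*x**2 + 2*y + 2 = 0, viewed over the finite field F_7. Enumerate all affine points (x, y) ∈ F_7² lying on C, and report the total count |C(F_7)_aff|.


Affine F_7-points: {(0, 6), (1, 0), (2, 3), (3, 1), (4, 1), (5, 3), (6, 0)}; count = 7.

For each of the 49 pairs (x, y) ∈ F_7², evaluate f(x, y) mod 7. Record the zeros.
  x = 0: [0↦2, 1↦4, 2↦6, 3↦1, 4↦3, 5↦5, 6↦0]  zeros at y ∈ {6}
  x = 1: [0↦0, 1↦2, 2↦4, 3↦6, 4↦1, 5↦3, 6↦5]  zeros at y ∈ {0}
  x = 2: [0↦1, 1↦3, 2↦5, 3↦0, 4↦2, 5↦4, 6↦6]  zeros at y ∈ {3}
  x = 3: [0↦5, 1↦0, 2↦2, 3↦4, 4↦6, 5↦1, 6↦3]  zeros at y ∈ {1}
  x = 4: [0↦5, 1↦0, 2↦2, 3↦4, 4↦6, 5↦1, 6↦3]  zeros at y ∈ {1}
  x = 5: [0↦1, 1↦3, 2↦5, 3↦0, 4↦2, 5↦4, 6↦6]  zeros at y ∈ {3}
  x = 6: [0↦0, 1↦2, 2↦4, 3↦6, 4↦1, 5↦3, 6↦5]  zeros at y ∈ {0}
Collecting zeros: affine points = {(0, 6), (1, 0), (2, 3), (3, 1), (4, 1), (5, 3), (6, 0)}.
Total count |C(F_7)_aff| = 7.
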